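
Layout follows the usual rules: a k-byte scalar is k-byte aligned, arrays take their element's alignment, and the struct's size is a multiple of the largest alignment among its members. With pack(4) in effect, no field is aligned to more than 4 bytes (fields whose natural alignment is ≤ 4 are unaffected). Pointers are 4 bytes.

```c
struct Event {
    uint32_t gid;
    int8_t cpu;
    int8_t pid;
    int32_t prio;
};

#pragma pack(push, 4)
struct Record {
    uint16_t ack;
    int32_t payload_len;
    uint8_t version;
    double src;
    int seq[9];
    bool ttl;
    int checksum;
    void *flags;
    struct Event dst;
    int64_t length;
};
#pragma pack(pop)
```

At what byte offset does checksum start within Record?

60

Event: gid at 0 (size 4, align 4) → ends 4; cpu at 4 (size 1, align 1) → ends 5; pid at 5 (size 1, align 1) → ends 6; pad 2 to align 4 for prio; prio at 8 (size 4, align 4) → ends 12; total 12 bytes, alignment 4
ack at 0 (size 2, align 2) → ends 2
pad 2 to align 4 for payload_len
payload_len at 4 (size 4, align 4) → ends 8
version at 8 (size 1, align 1) → ends 9
pad 3 to align 4 for src
src at 12 (size 8, align 4) → ends 20
seq at 20 (size 36, align 4) → ends 56
ttl at 56 (size 1, align 1) → ends 57
pad 3 to align 4 for checksum
checksum at 60 (size 4, align 4) → ends 64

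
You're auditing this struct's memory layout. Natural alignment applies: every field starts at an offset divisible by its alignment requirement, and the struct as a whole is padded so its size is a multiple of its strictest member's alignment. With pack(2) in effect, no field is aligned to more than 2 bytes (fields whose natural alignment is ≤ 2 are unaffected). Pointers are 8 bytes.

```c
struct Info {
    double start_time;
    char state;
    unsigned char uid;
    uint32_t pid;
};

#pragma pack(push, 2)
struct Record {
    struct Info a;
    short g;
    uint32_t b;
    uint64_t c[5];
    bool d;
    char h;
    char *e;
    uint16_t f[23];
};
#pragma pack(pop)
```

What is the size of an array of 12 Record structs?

1416

Info: 0..8  start_time  (8B, 8-aligned); 8..9  state  (1B, 1-aligned); 9..10  uid  (1B, 1-aligned); 10..12  -- padding (2B); 12..16  pid  (4B, 4-aligned); sizeof = 16, alignof = 8
0..16  a  (16B, 2-aligned)
16..18  g  (2B, 2-aligned)
18..22  b  (4B, 2-aligned)
22..62  c  (40B, 2-aligned)
62..63  d  (1B, 1-aligned)
63..64  h  (1B, 1-aligned)
64..72  e  (8B, 2-aligned)
72..118  f  (46B, 2-aligned)
sizeof = 118, alignof = 2
array of 12: 12 × 118 = 1416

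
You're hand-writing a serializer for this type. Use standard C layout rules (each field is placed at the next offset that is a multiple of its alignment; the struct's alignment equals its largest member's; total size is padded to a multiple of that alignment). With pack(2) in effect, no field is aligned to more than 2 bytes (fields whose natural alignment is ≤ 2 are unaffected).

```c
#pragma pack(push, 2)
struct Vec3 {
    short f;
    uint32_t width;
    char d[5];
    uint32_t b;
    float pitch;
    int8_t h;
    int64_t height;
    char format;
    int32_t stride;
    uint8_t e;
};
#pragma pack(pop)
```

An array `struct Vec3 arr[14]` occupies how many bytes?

@0: f [2B, align 2] → 2
@2: width [4B, align 2] → 6
@6: d [5B, align 1] → 11
+1 pad (align 2)
@12: b [4B, align 2] → 16
@16: pitch [4B, align 2] → 20
@20: h [1B, align 1] → 21
+1 pad (align 2)
@22: height [8B, align 2] → 30
@30: format [1B, align 1] → 31
+1 pad (align 2)
@32: stride [4B, align 2] → 36
@36: e [1B, align 1] → 37
+1 tail pad (align 2)
size 38, align 2
array of 14: 14 × 38 = 532

532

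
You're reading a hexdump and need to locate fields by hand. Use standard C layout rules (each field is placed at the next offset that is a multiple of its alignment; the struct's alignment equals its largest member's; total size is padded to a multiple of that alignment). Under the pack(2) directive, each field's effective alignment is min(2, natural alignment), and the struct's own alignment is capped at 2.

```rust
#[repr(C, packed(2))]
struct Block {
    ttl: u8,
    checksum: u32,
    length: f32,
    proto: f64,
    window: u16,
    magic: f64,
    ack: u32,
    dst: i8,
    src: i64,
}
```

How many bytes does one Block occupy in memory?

@0: ttl [1B, align 1] → 1
+1 pad (align 2)
@2: checksum [4B, align 2] → 6
@6: length [4B, align 2] → 10
@10: proto [8B, align 2] → 18
@18: window [2B, align 2] → 20
@20: magic [8B, align 2] → 28
@28: ack [4B, align 2] → 32
@32: dst [1B, align 1] → 33
+1 pad (align 2)
@34: src [8B, align 2] → 42
size 42, align 2

42 bytes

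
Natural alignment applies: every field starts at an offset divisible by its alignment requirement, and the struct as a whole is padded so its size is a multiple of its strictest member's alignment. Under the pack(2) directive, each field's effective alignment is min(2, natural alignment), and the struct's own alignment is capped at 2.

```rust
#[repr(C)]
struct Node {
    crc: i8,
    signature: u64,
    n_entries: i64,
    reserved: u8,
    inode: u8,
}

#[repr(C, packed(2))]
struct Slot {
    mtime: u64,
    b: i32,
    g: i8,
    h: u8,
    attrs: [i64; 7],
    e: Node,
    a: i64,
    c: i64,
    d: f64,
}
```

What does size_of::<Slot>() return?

126

Node: crc at 0 (size 1, align 1) → ends 1; pad 7 to align 8 for signature; signature at 8 (size 8, align 8) → ends 16; n_entries at 16 (size 8, align 8) → ends 24; reserved at 24 (size 1, align 1) → ends 25; inode at 25 (size 1, align 1) → ends 26; tail pad 6 to reach multiple of 8; total 32 bytes, alignment 8
mtime at 0 (size 8, align 2) → ends 8
b at 8 (size 4, align 2) → ends 12
g at 12 (size 1, align 1) → ends 13
h at 13 (size 1, align 1) → ends 14
attrs at 14 (size 56, align 2) → ends 70
e at 70 (size 32, align 2) → ends 102
a at 102 (size 8, align 2) → ends 110
c at 110 (size 8, align 2) → ends 118
d at 118 (size 8, align 2) → ends 126
total 126 bytes, alignment 2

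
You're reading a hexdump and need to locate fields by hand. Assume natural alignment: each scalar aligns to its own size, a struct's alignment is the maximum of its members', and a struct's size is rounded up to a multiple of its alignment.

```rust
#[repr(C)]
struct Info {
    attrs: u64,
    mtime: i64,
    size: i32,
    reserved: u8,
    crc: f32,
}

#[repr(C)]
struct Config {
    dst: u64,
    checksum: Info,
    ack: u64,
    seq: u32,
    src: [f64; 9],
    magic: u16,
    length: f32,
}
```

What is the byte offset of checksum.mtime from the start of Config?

16

Info: @0: attrs [8B, align 8] → 8; @8: mtime [8B, align 8] → 16; @16: size [4B, align 4] → 20; @20: reserved [1B, align 1] → 21; +3 pad (align 4); @24: crc [4B, align 4] → 28; +4 tail pad (align 8); size 32, align 8
@0: dst [8B, align 8] → 8
@8: checksum [32B, align 8] → 40
within Info: mtime at 8
8 + 8 = 16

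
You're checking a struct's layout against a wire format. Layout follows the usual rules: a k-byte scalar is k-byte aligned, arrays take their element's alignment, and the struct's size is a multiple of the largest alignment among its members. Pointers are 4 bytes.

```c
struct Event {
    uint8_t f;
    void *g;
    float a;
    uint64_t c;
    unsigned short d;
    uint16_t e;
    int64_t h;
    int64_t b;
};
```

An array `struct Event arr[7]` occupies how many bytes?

336

@0: f [1B, align 1] → 1
+3 pad (align 4)
@4: g [4B, align 4] → 8
@8: a [4B, align 4] → 12
+4 pad (align 8)
@16: c [8B, align 8] → 24
@24: d [2B, align 2] → 26
@26: e [2B, align 2] → 28
+4 pad (align 8)
@32: h [8B, align 8] → 40
@40: b [8B, align 8] → 48
size 48, align 8
array of 7: 7 × 48 = 336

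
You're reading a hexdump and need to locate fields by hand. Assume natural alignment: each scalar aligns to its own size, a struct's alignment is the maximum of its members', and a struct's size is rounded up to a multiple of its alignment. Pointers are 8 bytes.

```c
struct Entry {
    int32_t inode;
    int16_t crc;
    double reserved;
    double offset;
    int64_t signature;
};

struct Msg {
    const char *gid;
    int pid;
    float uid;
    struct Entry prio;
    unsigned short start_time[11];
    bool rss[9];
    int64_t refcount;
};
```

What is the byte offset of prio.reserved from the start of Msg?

24

Entry: 0..4  inode  (4B, 4-aligned); 4..6  crc  (2B, 2-aligned); 6..8  -- padding (2B); 8..16  reserved  (8B, 8-aligned); 16..24  offset  (8B, 8-aligned); 24..32  signature  (8B, 8-aligned); sizeof = 32, alignof = 8
0..8  gid  (8B, 8-aligned)
8..12  pid  (4B, 4-aligned)
12..16  uid  (4B, 4-aligned)
16..48  prio  (32B, 8-aligned)
within Entry: reserved at 8
16 + 8 = 24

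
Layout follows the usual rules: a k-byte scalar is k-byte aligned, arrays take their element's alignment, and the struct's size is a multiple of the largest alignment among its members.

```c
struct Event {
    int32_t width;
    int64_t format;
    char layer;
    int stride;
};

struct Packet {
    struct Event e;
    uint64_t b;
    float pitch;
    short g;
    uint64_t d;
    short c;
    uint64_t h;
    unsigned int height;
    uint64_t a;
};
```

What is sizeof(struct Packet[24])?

1920

Event: @0: width [4B, align 4] → 4; +4 pad (align 8); @8: format [8B, align 8] → 16; @16: layer [1B, align 1] → 17; +3 pad (align 4); @20: stride [4B, align 4] → 24; size 24, align 8
@0: e [24B, align 8] → 24
@24: b [8B, align 8] → 32
@32: pitch [4B, align 4] → 36
@36: g [2B, align 2] → 38
+2 pad (align 8)
@40: d [8B, align 8] → 48
@48: c [2B, align 2] → 50
+6 pad (align 8)
@56: h [8B, align 8] → 64
@64: height [4B, align 4] → 68
+4 pad (align 8)
@72: a [8B, align 8] → 80
size 80, align 8
array of 24: 24 × 80 = 1920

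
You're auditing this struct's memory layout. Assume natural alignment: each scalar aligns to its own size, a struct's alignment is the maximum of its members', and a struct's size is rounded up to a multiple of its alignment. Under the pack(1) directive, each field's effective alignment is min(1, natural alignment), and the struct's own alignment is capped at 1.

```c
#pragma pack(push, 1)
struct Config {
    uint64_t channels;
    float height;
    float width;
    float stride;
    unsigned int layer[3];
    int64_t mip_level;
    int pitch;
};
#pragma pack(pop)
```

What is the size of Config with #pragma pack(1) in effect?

channels at 0 (size 8, align 1) → ends 8
height at 8 (size 4, align 1) → ends 12
width at 12 (size 4, align 1) → ends 16
stride at 16 (size 4, align 1) → ends 20
layer at 20 (size 12, align 1) → ends 32
mip_level at 32 (size 8, align 1) → ends 40
pitch at 40 (size 4, align 1) → ends 44
total 44 bytes, alignment 1

44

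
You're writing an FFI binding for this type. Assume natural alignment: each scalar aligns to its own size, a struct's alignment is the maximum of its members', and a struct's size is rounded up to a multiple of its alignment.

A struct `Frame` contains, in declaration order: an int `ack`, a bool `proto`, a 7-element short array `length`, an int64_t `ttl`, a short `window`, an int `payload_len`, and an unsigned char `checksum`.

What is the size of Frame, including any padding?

0..4  ack  (4B, 4-aligned)
4..5  proto  (1B, 1-aligned)
5..6  -- padding (1B)
6..20  length  (14B, 2-aligned)
20..24  -- padding (4B)
24..32  ttl  (8B, 8-aligned)
32..34  window  (2B, 2-aligned)
34..36  -- padding (2B)
36..40  payload_len  (4B, 4-aligned)
40..41  checksum  (1B, 1-aligned)
41..48  -- tail padding (7B)
sizeof = 48, alignof = 8

48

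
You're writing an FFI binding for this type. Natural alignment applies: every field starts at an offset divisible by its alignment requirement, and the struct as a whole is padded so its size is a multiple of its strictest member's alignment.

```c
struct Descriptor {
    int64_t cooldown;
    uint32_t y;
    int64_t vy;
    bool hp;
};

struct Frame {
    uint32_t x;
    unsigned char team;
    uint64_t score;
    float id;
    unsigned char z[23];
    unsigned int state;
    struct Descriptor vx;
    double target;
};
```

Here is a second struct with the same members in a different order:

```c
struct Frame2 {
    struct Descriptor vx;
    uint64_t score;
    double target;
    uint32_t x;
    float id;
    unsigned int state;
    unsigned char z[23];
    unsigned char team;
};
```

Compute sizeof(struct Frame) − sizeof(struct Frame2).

Descriptor: @0: cooldown [8B, align 8] → 8; @8: y [4B, align 4] → 12; +4 pad (align 8); @16: vy [8B, align 8] → 24; @24: hp [1B, align 1] → 25; +7 tail pad (align 8); size 32, align 8
@0: x [4B, align 4] → 4
@4: team [1B, align 1] → 5
+3 pad (align 8)
@8: score [8B, align 8] → 16
@16: id [4B, align 4] → 20
@20: z [23B, align 1] → 43
+1 pad (align 4)
@44: state [4B, align 4] → 48
@48: vx [32B, align 8] → 80
@80: target [8B, align 8] → 88
size 88, align 8
— Frame2 —
@0: vx [32B, align 8] → 32
@32: score [8B, align 8] → 40
@40: target [8B, align 8] → 48
@48: x [4B, align 4] → 52
@52: id [4B, align 4] → 56
@56: state [4B, align 4] → 60
@60: z [23B, align 1] → 83
@83: team [1B, align 1] → 84
+4 tail pad (align 8)
size 88, align 8
88 − 88 = 0

0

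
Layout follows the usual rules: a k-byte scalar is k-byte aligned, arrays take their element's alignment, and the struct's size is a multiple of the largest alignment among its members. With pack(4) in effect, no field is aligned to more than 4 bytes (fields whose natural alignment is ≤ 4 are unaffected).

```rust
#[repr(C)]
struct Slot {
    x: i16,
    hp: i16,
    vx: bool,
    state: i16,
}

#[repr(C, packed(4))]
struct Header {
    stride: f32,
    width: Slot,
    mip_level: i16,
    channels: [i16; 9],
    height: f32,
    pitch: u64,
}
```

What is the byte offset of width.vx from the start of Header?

8

Slot: 0..2  x  (2B, 2-aligned); 2..4  hp  (2B, 2-aligned); 4..5  vx  (1B, 1-aligned); 5..6  -- padding (1B); 6..8  state  (2B, 2-aligned); sizeof = 8, alignof = 2
0..4  stride  (4B, 4-aligned)
4..12  width  (8B, 2-aligned)
within Slot: vx at 4
4 + 4 = 8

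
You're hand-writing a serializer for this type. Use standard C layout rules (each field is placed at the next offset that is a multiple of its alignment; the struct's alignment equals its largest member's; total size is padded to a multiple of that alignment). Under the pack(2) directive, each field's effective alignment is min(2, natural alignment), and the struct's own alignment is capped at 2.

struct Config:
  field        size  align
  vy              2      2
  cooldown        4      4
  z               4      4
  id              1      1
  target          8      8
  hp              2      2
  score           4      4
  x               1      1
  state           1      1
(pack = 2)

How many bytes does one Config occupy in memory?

28 bytes

0..2  vy  (2B, 2-aligned)
2..6  cooldown  (4B, 2-aligned)
6..10  z  (4B, 2-aligned)
10..11  id  (1B, 1-aligned)
11..12  -- padding (1B)
12..20  target  (8B, 2-aligned)
20..22  hp  (2B, 2-aligned)
22..26  score  (4B, 2-aligned)
26..27  x  (1B, 1-aligned)
27..28  state  (1B, 1-aligned)
sizeof = 28, alignof = 2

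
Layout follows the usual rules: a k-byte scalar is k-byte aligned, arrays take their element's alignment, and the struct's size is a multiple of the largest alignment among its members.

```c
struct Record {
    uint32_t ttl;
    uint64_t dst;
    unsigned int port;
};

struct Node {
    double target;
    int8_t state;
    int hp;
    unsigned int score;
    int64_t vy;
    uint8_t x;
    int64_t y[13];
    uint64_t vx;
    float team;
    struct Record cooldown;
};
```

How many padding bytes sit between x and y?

Record: 0..4  ttl  (4B, 4-aligned); 4..8  -- padding (4B); 8..16  dst  (8B, 8-aligned); 16..20  port  (4B, 4-aligned); 20..24  -- tail padding (4B); sizeof = 24, alignof = 8
0..8  target  (8B, 8-aligned)
8..9  state  (1B, 1-aligned)
9..12  -- padding (3B)
12..16  hp  (4B, 4-aligned)
16..20  score  (4B, 4-aligned)
20..24  -- padding (4B)
24..32  vy  (8B, 8-aligned)
32..33  x  (1B, 1-aligned)
33..40  -- padding (7B)
40..144  y  (104B, 8-aligned)

7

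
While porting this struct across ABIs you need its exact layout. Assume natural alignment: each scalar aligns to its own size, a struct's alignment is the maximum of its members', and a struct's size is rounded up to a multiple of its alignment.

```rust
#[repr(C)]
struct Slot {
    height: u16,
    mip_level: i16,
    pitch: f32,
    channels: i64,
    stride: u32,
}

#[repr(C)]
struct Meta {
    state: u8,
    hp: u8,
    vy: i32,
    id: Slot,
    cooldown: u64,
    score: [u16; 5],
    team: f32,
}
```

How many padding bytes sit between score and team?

2

Slot: height at 0 (size 2, align 2) → ends 2; mip_level at 2 (size 2, align 2) → ends 4; pitch at 4 (size 4, align 4) → ends 8; channels at 8 (size 8, align 8) → ends 16; stride at 16 (size 4, align 4) → ends 20; tail pad 4 to reach multiple of 8; total 24 bytes, alignment 8
state at 0 (size 1, align 1) → ends 1
hp at 1 (size 1, align 1) → ends 2
pad 2 to align 4 for vy
vy at 4 (size 4, align 4) → ends 8
id at 8 (size 24, align 8) → ends 32
cooldown at 32 (size 8, align 8) → ends 40
score at 40 (size 10, align 2) → ends 50
pad 2 to align 4 for team
team at 52 (size 4, align 4) → ends 56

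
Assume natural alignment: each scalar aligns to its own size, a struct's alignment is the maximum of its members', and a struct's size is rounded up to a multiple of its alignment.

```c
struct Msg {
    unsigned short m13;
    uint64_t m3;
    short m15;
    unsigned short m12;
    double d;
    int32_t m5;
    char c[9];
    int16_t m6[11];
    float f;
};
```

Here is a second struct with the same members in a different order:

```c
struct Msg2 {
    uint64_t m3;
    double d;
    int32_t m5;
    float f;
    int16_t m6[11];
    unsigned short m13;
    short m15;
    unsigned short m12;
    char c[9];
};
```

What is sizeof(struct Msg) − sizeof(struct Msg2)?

0..2  m13  (2B, 2-aligned)
2..8  -- padding (6B)
8..16  m3  (8B, 8-aligned)
16..18  m15  (2B, 2-aligned)
18..20  m12  (2B, 2-aligned)
20..24  -- padding (4B)
24..32  d  (8B, 8-aligned)
32..36  m5  (4B, 4-aligned)
36..45  c  (9B, 1-aligned)
45..46  -- padding (1B)
46..68  m6  (22B, 2-aligned)
68..72  f  (4B, 4-aligned)
sizeof = 72, alignof = 8
— Msg2 —
0..8  m3  (8B, 8-aligned)
8..16  d  (8B, 8-aligned)
16..20  m5  (4B, 4-aligned)
20..24  f  (4B, 4-aligned)
24..46  m6  (22B, 2-aligned)
46..48  m13  (2B, 2-aligned)
48..50  m15  (2B, 2-aligned)
50..52  m12  (2B, 2-aligned)
52..61  c  (9B, 1-aligned)
61..64  -- tail padding (3B)
sizeof = 64, alignof = 8
72 − 64 = 8

8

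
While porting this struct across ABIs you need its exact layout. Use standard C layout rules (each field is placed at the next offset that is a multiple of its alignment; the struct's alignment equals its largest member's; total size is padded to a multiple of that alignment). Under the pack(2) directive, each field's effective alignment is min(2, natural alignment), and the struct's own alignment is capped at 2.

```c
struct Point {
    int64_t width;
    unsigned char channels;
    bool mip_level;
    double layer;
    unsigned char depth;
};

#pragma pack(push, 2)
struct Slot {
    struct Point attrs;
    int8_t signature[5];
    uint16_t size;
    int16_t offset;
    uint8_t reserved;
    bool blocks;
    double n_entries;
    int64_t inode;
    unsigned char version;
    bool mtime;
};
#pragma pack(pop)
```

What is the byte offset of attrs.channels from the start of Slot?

8

Point: @0: width [8B, align 8] → 8; @8: channels [1B, align 1] → 9; @9: mip_level [1B, align 1] → 10; +6 pad (align 8); @16: layer [8B, align 8] → 24; @24: depth [1B, align 1] → 25; +7 tail pad (align 8); size 32, align 8
@0: attrs [32B, align 2] → 32
within Point: channels at 8
0 + 8 = 8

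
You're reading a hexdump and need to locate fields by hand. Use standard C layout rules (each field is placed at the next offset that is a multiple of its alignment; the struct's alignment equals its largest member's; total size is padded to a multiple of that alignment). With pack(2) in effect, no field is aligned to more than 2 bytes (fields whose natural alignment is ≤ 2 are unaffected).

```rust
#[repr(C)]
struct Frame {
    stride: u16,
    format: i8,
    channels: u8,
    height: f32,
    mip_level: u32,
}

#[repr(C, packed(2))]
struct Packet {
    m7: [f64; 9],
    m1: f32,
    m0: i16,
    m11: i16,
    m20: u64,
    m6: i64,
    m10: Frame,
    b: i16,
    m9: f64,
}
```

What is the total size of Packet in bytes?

Frame: 0..2  stride  (2B, 2-aligned); 2..3  format  (1B, 1-aligned); 3..4  channels  (1B, 1-aligned); 4..8  height  (4B, 4-aligned); 8..12  mip_level  (4B, 4-aligned); sizeof = 12, alignof = 4
0..72  m7  (72B, 2-aligned)
72..76  m1  (4B, 2-aligned)
76..78  m0  (2B, 2-aligned)
78..80  m11  (2B, 2-aligned)
80..88  m20  (8B, 2-aligned)
88..96  m6  (8B, 2-aligned)
96..108  m10  (12B, 2-aligned)
108..110  b  (2B, 2-aligned)
110..118  m9  (8B, 2-aligned)
sizeof = 118, alignof = 2

118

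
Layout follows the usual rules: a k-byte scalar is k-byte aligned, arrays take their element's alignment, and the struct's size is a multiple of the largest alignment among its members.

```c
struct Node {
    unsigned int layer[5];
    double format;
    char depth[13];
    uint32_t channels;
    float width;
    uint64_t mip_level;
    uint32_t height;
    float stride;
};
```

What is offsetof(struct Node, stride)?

68

layer at 0 (size 20, align 4) → ends 20
pad 4 to align 8 for format
format at 24 (size 8, align 8) → ends 32
depth at 32 (size 13, align 1) → ends 45
pad 3 to align 4 for channels
channels at 48 (size 4, align 4) → ends 52
width at 52 (size 4, align 4) → ends 56
mip_level at 56 (size 8, align 8) → ends 64
height at 64 (size 4, align 4) → ends 68
stride at 68 (size 4, align 4) → ends 72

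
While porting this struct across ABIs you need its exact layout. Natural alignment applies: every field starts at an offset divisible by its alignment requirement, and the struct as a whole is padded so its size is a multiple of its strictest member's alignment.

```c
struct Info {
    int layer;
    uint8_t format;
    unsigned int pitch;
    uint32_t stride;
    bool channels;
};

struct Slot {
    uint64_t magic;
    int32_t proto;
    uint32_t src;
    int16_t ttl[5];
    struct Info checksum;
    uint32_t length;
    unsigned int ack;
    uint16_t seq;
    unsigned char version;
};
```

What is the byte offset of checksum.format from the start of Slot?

32

Info: @0: layer [4B, align 4] → 4; @4: format [1B, align 1] → 5; +3 pad (align 4); @8: pitch [4B, align 4] → 12; @12: stride [4B, align 4] → 16; @16: channels [1B, align 1] → 17; +3 tail pad (align 4); size 20, align 4
@0: magic [8B, align 8] → 8
@8: proto [4B, align 4] → 12
@12: src [4B, align 4] → 16
@16: ttl [10B, align 2] → 26
+2 pad (align 4)
@28: checksum [20B, align 4] → 48
within Info: format at 4
28 + 4 = 32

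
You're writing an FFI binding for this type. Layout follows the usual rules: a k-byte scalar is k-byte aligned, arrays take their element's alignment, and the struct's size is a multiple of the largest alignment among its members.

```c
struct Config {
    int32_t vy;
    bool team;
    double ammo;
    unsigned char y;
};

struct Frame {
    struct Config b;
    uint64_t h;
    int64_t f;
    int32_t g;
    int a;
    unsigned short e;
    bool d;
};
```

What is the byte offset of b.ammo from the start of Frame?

8

Config: @0: vy [4B, align 4] → 4; @4: team [1B, align 1] → 5; +3 pad (align 8); @8: ammo [8B, align 8] → 16; @16: y [1B, align 1] → 17; +7 tail pad (align 8); size 24, align 8
@0: b [24B, align 8] → 24
within Config: ammo at 8
0 + 8 = 8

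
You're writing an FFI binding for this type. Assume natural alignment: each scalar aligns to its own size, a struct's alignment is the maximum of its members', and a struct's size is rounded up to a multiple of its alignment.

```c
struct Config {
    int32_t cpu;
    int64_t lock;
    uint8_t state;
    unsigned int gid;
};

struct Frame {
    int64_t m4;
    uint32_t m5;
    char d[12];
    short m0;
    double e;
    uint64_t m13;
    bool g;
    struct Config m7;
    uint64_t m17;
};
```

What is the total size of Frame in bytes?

88 bytes

Config: 0..4  cpu  (4B, 4-aligned); 4..8  -- padding (4B); 8..16  lock  (8B, 8-aligned); 16..17  state  (1B, 1-aligned); 17..20  -- padding (3B); 20..24  gid  (4B, 4-aligned); sizeof = 24, alignof = 8
0..8  m4  (8B, 8-aligned)
8..12  m5  (4B, 4-aligned)
12..24  d  (12B, 1-aligned)
24..26  m0  (2B, 2-aligned)
26..32  -- padding (6B)
32..40  e  (8B, 8-aligned)
40..48  m13  (8B, 8-aligned)
48..49  g  (1B, 1-aligned)
49..56  -- padding (7B)
56..80  m7  (24B, 8-aligned)
80..88  m17  (8B, 8-aligned)
sizeof = 88, alignof = 8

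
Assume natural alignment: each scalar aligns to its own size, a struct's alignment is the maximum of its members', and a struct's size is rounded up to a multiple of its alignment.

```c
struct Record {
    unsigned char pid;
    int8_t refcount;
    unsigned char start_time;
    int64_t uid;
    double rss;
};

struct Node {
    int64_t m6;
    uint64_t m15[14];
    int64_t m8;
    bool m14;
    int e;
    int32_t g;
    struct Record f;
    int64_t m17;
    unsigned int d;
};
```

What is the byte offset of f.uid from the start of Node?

Record: @0: pid [1B, align 1] → 1; @1: refcount [1B, align 1] → 2; @2: start_time [1B, align 1] → 3; +5 pad (align 8); @8: uid [8B, align 8] → 16; @16: rss [8B, align 8] → 24; size 24, align 8
@0: m6 [8B, align 8] → 8
@8: m15 [112B, align 8] → 120
@120: m8 [8B, align 8] → 128
@128: m14 [1B, align 1] → 129
+3 pad (align 4)
@132: e [4B, align 4] → 136
@136: g [4B, align 4] → 140
+4 pad (align 8)
@144: f [24B, align 8] → 168
within Record: uid at 8
144 + 8 = 152

152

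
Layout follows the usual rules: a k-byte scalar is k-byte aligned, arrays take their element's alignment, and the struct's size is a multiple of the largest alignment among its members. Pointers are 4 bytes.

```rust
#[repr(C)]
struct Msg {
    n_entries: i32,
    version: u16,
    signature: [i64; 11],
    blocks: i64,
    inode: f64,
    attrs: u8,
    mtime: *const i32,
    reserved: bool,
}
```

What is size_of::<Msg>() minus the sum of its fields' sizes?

12

n_entries at 0 (size 4, align 4) → ends 4
version at 4 (size 2, align 2) → ends 6
pad 2 to align 8 for signature
signature at 8 (size 88, align 8) → ends 96
blocks at 96 (size 8, align 8) → ends 104
inode at 104 (size 8, align 8) → ends 112
attrs at 112 (size 1, align 1) → ends 113
pad 3 to align 4 for mtime
mtime at 116 (size 4, align 4) → ends 120
reserved at 120 (size 1, align 1) → ends 121
tail pad 7 to reach multiple of 8
total 128 bytes, alignment 8
data bytes 116, size 128 → padding 12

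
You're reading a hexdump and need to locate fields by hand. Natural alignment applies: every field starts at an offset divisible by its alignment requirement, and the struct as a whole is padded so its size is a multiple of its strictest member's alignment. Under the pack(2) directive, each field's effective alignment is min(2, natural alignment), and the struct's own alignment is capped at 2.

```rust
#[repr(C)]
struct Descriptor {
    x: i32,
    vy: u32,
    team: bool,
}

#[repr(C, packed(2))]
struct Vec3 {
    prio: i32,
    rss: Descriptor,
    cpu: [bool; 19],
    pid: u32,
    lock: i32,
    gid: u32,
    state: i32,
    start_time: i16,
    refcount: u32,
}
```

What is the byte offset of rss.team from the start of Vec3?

Descriptor: @0: x [4B, align 4] → 4; @4: vy [4B, align 4] → 8; @8: team [1B, align 1] → 9; +3 tail pad (align 4); size 12, align 4
@0: prio [4B, align 2] → 4
@4: rss [12B, align 2] → 16
within Descriptor: team at 8
4 + 8 = 12

12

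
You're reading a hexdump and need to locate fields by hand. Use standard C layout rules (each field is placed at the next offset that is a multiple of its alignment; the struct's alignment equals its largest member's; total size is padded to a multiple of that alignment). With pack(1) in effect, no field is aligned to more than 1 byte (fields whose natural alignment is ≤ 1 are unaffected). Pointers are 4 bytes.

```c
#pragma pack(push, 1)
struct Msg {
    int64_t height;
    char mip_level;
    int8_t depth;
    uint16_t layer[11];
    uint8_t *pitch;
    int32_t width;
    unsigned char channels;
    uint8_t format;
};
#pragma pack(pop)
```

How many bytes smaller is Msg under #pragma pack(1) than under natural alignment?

natural layout:
  0..8  height  (8B, 8-aligned)
  8..9  mip_level  (1B, 1-aligned)
  9..10  depth  (1B, 1-aligned)
  10..32  layer  (22B, 2-aligned)
  32..36  pitch  (4B, 4-aligned)
  36..40  width  (4B, 4-aligned)
  40..41  channels  (1B, 1-aligned)
  41..42  format  (1B, 1-aligned)
  42..48  -- tail padding (6B)
  sizeof = 48, alignof = 8
packed(1) layout:
  0..8  height  (8B, 1-aligned)
  8..9  mip_level  (1B, 1-aligned)
  9..10  depth  (1B, 1-aligned)
  10..32  layer  (22B, 1-aligned)
  32..36  pitch  (4B, 1-aligned)
  36..40  width  (4B, 1-aligned)
  40..41  channels  (1B, 1-aligned)
  41..42  format  (1B, 1-aligned)
  sizeof = 42, alignof = 1
48 − 42 = 6

6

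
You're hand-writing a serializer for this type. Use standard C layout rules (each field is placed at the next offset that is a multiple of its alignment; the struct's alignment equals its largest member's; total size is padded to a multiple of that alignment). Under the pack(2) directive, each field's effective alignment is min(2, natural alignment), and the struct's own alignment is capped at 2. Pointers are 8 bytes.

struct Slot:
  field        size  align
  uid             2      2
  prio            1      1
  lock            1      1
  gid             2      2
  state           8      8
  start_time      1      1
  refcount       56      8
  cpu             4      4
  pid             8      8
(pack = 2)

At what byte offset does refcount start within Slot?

16

0..2  uid  (2B, 2-aligned)
2..3  prio  (1B, 1-aligned)
3..4  lock  (1B, 1-aligned)
4..6  gid  (2B, 2-aligned)
6..14  state  (8B, 2-aligned)
14..15  start_time  (1B, 1-aligned)
15..16  -- padding (1B)
16..72  refcount  (56B, 2-aligned)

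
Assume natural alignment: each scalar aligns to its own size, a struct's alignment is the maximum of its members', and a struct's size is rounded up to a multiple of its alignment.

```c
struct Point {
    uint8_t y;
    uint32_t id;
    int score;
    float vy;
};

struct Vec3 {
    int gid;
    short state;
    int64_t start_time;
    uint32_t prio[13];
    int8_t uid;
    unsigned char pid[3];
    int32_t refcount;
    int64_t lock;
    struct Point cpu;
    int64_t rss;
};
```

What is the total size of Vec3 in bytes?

112

Point: @0: y [1B, align 1] → 1; +3 pad (align 4); @4: id [4B, align 4] → 8; @8: score [4B, align 4] → 12; @12: vy [4B, align 4] → 16; size 16, align 4
@0: gid [4B, align 4] → 4
@4: state [2B, align 2] → 6
+2 pad (align 8)
@8: start_time [8B, align 8] → 16
@16: prio [52B, align 4] → 68
@68: uid [1B, align 1] → 69
@69: pid [3B, align 1] → 72
@72: refcount [4B, align 4] → 76
+4 pad (align 8)
@80: lock [8B, align 8] → 88
@88: cpu [16B, align 4] → 104
@104: rss [8B, align 8] → 112
size 112, align 8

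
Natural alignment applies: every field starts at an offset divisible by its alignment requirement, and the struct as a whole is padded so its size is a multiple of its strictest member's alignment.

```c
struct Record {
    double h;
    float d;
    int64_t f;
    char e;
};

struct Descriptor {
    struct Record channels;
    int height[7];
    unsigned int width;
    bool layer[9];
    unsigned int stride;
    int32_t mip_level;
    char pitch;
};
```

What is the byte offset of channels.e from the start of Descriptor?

24

Record: 0..8  h  (8B, 8-aligned); 8..12  d  (4B, 4-aligned); 12..16  -- padding (4B); 16..24  f  (8B, 8-aligned); 24..25  e  (1B, 1-aligned); 25..32  -- tail padding (7B); sizeof = 32, alignof = 8
0..32  channels  (32B, 8-aligned)
within Record: e at 24
0 + 24 = 24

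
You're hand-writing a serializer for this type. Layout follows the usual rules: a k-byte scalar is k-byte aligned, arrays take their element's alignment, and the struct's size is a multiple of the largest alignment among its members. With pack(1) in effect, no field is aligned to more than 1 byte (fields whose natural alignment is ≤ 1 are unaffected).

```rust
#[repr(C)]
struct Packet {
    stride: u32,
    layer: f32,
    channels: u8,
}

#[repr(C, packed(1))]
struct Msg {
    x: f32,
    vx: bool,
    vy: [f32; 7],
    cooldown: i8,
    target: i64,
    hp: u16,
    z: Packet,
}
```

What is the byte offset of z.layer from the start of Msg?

Packet: @0: stride [4B, align 4] → 4; @4: layer [4B, align 4] → 8; @8: channels [1B, align 1] → 9; +3 tail pad (align 4); size 12, align 4
@0: x [4B, align 1] → 4
@4: vx [1B, align 1] → 5
@5: vy [28B, align 1] → 33
@33: cooldown [1B, align 1] → 34
@34: target [8B, align 1] → 42
@42: hp [2B, align 1] → 44
@44: z [12B, align 1] → 56
within Packet: layer at 4
44 + 4 = 48

48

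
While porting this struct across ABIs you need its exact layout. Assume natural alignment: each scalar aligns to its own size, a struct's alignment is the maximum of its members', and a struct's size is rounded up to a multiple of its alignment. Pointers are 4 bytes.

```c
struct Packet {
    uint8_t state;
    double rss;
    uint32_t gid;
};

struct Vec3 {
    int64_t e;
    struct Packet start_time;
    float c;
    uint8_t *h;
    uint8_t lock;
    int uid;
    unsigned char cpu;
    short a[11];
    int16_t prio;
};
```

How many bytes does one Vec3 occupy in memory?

Packet: @0: state [1B, align 1] → 1; +7 pad (align 8); @8: rss [8B, align 8] → 16; @16: gid [4B, align 4] → 20; +4 tail pad (align 8); size 24, align 8
@0: e [8B, align 8] → 8
@8: start_time [24B, align 8] → 32
@32: c [4B, align 4] → 36
@36: h [4B, align 4] → 40
@40: lock [1B, align 1] → 41
+3 pad (align 4)
@44: uid [4B, align 4] → 48
@48: cpu [1B, align 1] → 49
+1 pad (align 2)
@50: a [22B, align 2] → 72
@72: prio [2B, align 2] → 74
+6 tail pad (align 8)
size 80, align 8

80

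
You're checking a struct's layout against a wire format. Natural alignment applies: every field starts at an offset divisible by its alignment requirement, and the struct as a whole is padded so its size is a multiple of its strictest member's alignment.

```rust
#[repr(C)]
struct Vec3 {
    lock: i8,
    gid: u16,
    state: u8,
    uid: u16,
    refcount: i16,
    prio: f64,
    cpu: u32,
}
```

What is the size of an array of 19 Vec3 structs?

608

0..1  lock  (1B, 1-aligned)
1..2  -- padding (1B)
2..4  gid  (2B, 2-aligned)
4..5  state  (1B, 1-aligned)
5..6  -- padding (1B)
6..8  uid  (2B, 2-aligned)
8..10  refcount  (2B, 2-aligned)
10..16  -- padding (6B)
16..24  prio  (8B, 8-aligned)
24..28  cpu  (4B, 4-aligned)
28..32  -- tail padding (4B)
sizeof = 32, alignof = 8
array of 19: 19 × 32 = 608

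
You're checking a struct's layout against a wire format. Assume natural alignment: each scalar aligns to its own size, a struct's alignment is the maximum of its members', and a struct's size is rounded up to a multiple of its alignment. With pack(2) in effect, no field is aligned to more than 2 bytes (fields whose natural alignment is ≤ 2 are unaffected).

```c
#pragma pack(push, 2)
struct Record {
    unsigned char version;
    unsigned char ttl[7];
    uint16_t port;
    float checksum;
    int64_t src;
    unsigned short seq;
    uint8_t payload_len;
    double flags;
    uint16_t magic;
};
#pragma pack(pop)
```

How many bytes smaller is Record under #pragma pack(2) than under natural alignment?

12

natural layout:
  version at 0 (size 1, align 1) → ends 1
  ttl at 1 (size 7, align 1) → ends 8
  port at 8 (size 2, align 2) → ends 10
  pad 2 to align 4 for checksum
  checksum at 12 (size 4, align 4) → ends 16
  src at 16 (size 8, align 8) → ends 24
  seq at 24 (size 2, align 2) → ends 26
  payload_len at 26 (size 1, align 1) → ends 27
  pad 5 to align 8 for flags
  flags at 32 (size 8, align 8) → ends 40
  magic at 40 (size 2, align 2) → ends 42
  tail pad 6 to reach multiple of 8
  total 48 bytes, alignment 8
packed(2) layout:
  version at 0 (size 1, align 1) → ends 1
  ttl at 1 (size 7, align 1) → ends 8
  port at 8 (size 2, align 2) → ends 10
  checksum at 10 (size 4, align 2) → ends 14
  src at 14 (size 8, align 2) → ends 22
  seq at 22 (size 2, align 2) → ends 24
  payload_len at 24 (size 1, align 1) → ends 25
  pad 1 to align 2 for flags
  flags at 26 (size 8, align 2) → ends 34
  magic at 34 (size 2, align 2) → ends 36
  total 36 bytes, alignment 2
48 − 36 = 12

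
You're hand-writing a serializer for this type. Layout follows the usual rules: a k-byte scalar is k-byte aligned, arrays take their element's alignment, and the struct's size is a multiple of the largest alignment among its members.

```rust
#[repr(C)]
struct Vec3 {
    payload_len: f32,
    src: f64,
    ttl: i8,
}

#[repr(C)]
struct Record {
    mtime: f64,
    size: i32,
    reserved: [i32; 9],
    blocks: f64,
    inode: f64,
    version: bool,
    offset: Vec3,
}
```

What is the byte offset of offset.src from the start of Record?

Vec3: payload_len at 0 (size 4, align 4) → ends 4; pad 4 to align 8 for src; src at 8 (size 8, align 8) → ends 16; ttl at 16 (size 1, align 1) → ends 17; tail pad 7 to reach multiple of 8; total 24 bytes, alignment 8
mtime at 0 (size 8, align 8) → ends 8
size at 8 (size 4, align 4) → ends 12
reserved at 12 (size 36, align 4) → ends 48
blocks at 48 (size 8, align 8) → ends 56
inode at 56 (size 8, align 8) → ends 64
version at 64 (size 1, align 1) → ends 65
pad 7 to align 8 for offset
offset at 72 (size 24, align 8) → ends 96
within Vec3: src at 8
72 + 8 = 80

80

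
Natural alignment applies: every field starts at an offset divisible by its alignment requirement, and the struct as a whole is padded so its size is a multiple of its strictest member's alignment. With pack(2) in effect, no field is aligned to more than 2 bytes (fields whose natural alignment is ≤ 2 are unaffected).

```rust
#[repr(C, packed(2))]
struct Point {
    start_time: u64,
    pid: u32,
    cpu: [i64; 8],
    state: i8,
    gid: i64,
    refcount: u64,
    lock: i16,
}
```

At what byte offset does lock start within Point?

94

start_time at 0 (size 8, align 2) → ends 8
pid at 8 (size 4, align 2) → ends 12
cpu at 12 (size 64, align 2) → ends 76
state at 76 (size 1, align 1) → ends 77
pad 1 to align 2 for gid
gid at 78 (size 8, align 2) → ends 86
refcount at 86 (size 8, align 2) → ends 94
lock at 94 (size 2, align 2) → ends 96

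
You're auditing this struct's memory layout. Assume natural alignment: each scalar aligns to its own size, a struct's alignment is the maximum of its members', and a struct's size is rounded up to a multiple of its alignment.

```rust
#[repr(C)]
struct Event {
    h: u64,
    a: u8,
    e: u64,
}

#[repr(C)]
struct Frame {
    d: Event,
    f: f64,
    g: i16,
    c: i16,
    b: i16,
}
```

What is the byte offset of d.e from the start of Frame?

Event: @0: h [8B, align 8] → 8; @8: a [1B, align 1] → 9; +7 pad (align 8); @16: e [8B, align 8] → 24; size 24, align 8
@0: d [24B, align 8] → 24
within Event: e at 16
0 + 16 = 16

16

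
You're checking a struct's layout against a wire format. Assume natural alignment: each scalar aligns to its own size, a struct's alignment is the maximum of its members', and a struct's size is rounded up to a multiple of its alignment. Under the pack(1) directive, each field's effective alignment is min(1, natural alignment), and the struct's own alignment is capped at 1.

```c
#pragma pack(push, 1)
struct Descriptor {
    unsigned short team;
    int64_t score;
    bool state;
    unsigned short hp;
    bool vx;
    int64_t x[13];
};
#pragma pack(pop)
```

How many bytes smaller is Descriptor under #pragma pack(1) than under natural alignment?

natural layout:
  team at 0 (size 2, align 2) → ends 2
  pad 6 to align 8 for score
  score at 8 (size 8, align 8) → ends 16
  state at 16 (size 1, align 1) → ends 17
  pad 1 to align 2 for hp
  hp at 18 (size 2, align 2) → ends 20
  vx at 20 (size 1, align 1) → ends 21
  pad 3 to align 8 for x
  x at 24 (size 104, align 8) → ends 128
  total 128 bytes, alignment 8
packed(1) layout:
  team at 0 (size 2, align 1) → ends 2
  score at 2 (size 8, align 1) → ends 10
  state at 10 (size 1, align 1) → ends 11
  hp at 11 (size 2, align 1) → ends 13
  vx at 13 (size 1, align 1) → ends 14
  x at 14 (size 104, align 1) → ends 118
  total 118 bytes, alignment 1
128 − 118 = 10

10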